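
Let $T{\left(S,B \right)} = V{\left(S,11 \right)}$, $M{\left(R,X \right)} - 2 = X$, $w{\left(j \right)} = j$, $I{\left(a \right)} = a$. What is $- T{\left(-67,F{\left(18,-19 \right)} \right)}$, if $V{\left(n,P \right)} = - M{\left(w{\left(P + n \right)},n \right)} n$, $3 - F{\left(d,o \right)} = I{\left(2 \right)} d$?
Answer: $4355$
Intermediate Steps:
$M{\left(R,X \right)} = 2 + X$
$F{\left(d,o \right)} = 3 - 2 d$
$V{\left(n,P \right)} = n \left(-2 - n\right)$ ($V{\left(n,P \right)} = - (2 + n) n = \left(-2 - n\right) n = n \left(-2 - n\right)$)
$T{\left(S,B \right)} = - S \left(2 + S\right)$
$- T{\left(-67,F{\left(18,-19 \right)} \right)} = - \left(-1\right) \left(-67\right) \left(2 - 67\right) = - \left(-1\right) \left(-67\right) \left(-65\right) = \left(-1\right) \left(-4355\right) = 4355$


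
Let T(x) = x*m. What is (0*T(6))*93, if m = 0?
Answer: 0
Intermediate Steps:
T(x) = 0 (T(x) = x*0 = 0)
(0*T(6))*93 = (0*0)*93 = 0*93 = 0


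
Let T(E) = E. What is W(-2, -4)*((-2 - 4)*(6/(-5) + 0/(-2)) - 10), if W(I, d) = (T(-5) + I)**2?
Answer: -686/5 ≈ -137.20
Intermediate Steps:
W(I, d) = (-5 + I)**2
W(-2, -4)*((-2 - 4)*(6/(-5) + 0/(-2)) - 10) = (-5 - 2)**2*((-2 - 4)*(6/(-5) + 0/(-2)) - 10) = (-7)**2*(-6*(6*(-1/5) + 0*(-1/2)) - 10) = 49*(-6*(-6/5 + 0) - 10) = 49*(-6*(-6/5) - 10) = 49*(36/5 - 10) = 49*(-14/5) = -686/5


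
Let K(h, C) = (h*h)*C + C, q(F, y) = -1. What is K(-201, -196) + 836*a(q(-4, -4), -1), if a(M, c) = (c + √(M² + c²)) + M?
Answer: -7920464 + 836*√2 ≈ -7.9193e+6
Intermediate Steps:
a(M, c) = M + c + √(M² + c²)
K(h, C) = C + C*h² (K(h, C) = h²*C + C = C*h² + C = C + C*h²)
K(-201, -196) + 836*a(q(-4, -4), -1) = -196*(1 + (-201)²) + 836*(-1 - 1 + √((-1)² + (-1)²)) = -196*(1 + 40401) + 836*(-1 - 1 + √(1 + 1)) = -196*40402 + 836*(-1 - 1 + √2) = -7918792 + 836*(-2 + √2) = -7918792 + (-1672 + 836*√2) = -7920464 + 836*√2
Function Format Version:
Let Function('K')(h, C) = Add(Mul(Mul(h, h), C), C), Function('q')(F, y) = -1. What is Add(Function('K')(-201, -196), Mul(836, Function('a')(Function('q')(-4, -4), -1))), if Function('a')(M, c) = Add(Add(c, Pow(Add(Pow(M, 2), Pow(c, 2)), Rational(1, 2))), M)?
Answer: Add(-7920464, Mul(836, Pow(2, Rational(1, 2)))) ≈ -7.9193e+6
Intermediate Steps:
Function('a')(M, c) = Add(M, c, Pow(Add(Pow(M, 2), Pow(c, 2)), Rational(1, 2)))
Function('K')(h, C) = Add(C, Mul(C, Pow(h, 2))) (Function('K')(h, C) = Add(Mul(Pow(h, 2), C), C) = Add(Mul(C, Pow(h, 2)), C) = Add(C, Mul(C, Pow(h, 2))))
Add(Function('K')(-201, -196), Mul(836, Function('a')(Function('q')(-4, -4), -1))) = Add(Mul(-196, Add(1, Pow(-201, 2))), Mul(836, Add(-1, -1, Pow(Add(Pow(-1, 2), Pow(-1, 2)), Rational(1, 2))))) = Add(Mul(-196, Add(1, 40401)), Mul(836, Add(-1, -1, Pow(Add(1, 1), Rational(1, 2))))) = Add(Mul(-196, 40402), Mul(836, Add(-1, -1, Pow(2, Rational(1, 2))))) = Add(-7918792, Mul(836, Add(-2, Pow(2, Rational(1, 2))))) = Add(-7918792, Add(-1672, Mul(836, Pow(2, Rational(1, 2))))) = Add(-7920464, Mul(836, Pow(2, Rational(1, 2))))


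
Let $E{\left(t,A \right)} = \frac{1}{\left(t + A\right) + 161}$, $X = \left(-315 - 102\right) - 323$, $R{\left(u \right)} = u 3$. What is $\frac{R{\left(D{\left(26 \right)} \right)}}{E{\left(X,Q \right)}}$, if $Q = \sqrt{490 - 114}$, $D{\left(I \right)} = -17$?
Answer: $29529 - 102 \sqrt{94} \approx 28540.0$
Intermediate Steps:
$R{\left(u \right)} = 3 u$
$X = -740$ ($X = -417 - 323 = -740$)
$Q = 2 \sqrt{94}$ ($Q = \sqrt{376} = 2 \sqrt{94} \approx 19.391$)
$E{\left(t,A \right)} = \frac{1}{161 + A + t}$ ($E{\left(t,A \right)} = \frac{1}{\left(A + t\right) + 161} = \frac{1}{161 + A + t}$)
$\frac{R{\left(D{\left(26 \right)} \right)}}{E{\left(X,Q \right)}} = \frac{3 \left(-17\right)}{\frac{1}{161 + 2 \sqrt{94} - 740}} = - \frac{51}{\frac{1}{-579 + 2 \sqrt{94}}} = - 51 \left(-579 + 2 \sqrt{94}\right) = 29529 - 102 \sqrt{94}$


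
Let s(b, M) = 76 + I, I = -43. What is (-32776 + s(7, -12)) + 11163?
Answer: -21580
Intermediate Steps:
s(b, M) = 33 (s(b, M) = 76 - 43 = 33)
(-32776 + s(7, -12)) + 11163 = (-32776 + 33) + 11163 = -32743 + 11163 = -21580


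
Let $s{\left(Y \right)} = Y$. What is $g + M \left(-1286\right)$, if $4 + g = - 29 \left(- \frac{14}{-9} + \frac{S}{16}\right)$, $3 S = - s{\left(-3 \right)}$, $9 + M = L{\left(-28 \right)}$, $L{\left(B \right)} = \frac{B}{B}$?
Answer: $\frac{1474139}{144} \approx 10237.0$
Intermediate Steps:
$L{\left(B \right)} = 1$
$M = -8$ ($M = -9 + 1 = -8$)
$S = 1$ ($S = \frac{\left(-1\right) \left(-3\right)}{3} = \frac{1}{3} \cdot 3 = 1$)
$g = - \frac{7333}{144}$ ($g = -4 - 29 \left(- \frac{14}{-9} + 1 \cdot \frac{1}{16}\right) = -4 - 29 \left(\left(-14\right) \left(- \frac{1}{9}\right) + 1 \cdot \frac{1}{16}\right) = -4 - 29 \left(\frac{14}{9} + \frac{1}{16}\right) = -4 - \frac{6757}{144} = - \frac{7333}{144} \approx -50.924$)
$g + M \left(-1286\right) = - \frac{7333}{144} - -10288 = - \frac{7333}{144} + 10288 = \frac{1474139}{144}$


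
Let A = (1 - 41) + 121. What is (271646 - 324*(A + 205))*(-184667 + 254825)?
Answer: 12557019156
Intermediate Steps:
A = 81 (A = -40 + 121 = 81)
(271646 - 324*(A + 205))*(-184667 + 254825) = (271646 - 324*(81 + 205))*(-184667 + 254825) = (271646 - 324*286)*70158 = (271646 - 92664)*70158 = 178982*70158 = 12557019156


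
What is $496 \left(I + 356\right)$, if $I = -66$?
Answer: $143840$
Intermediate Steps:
$496 \left(I + 356\right) = 496 \left(-66 + 356\right) = 496 \cdot 290 = 143840$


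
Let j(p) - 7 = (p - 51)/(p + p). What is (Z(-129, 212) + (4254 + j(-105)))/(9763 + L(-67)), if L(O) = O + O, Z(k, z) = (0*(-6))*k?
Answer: 149161/337015 ≈ 0.44259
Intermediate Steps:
Z(k, z) = 0 (Z(k, z) = 0*k = 0)
j(p) = 7 + (-51 + p)/(2*p) (j(p) = 7 + (p - 51)/(p + p) = 7 + (-51 + p)/((2*p)) = 7 + (-51 + p)*(1/(2*p)) = 7 + (-51 + p)/(2*p))
L(O) = 2*O
(Z(-129, 212) + (4254 + j(-105)))/(9763 + L(-67)) = (0 + (4254 + (3/2)*(-17 + 5*(-105))/(-105)))/(9763 + 2*(-67)) = (0 + (4254 + (3/2)*(-1/105)*(-17 - 525)))/(9763 - 134) = (0 + (4254 + (3/2)*(-1/105)*(-542)))/9629 = (0 + (4254 + 271/35))*(1/9629) = (0 + 149161/35)*(1/9629) = (149161/35)*(1/9629) = 149161/337015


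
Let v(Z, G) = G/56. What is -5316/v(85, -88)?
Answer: 37212/11 ≈ 3382.9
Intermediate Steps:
v(Z, G) = G/56 (v(Z, G) = G*(1/56) = G/56)
-5316/v(85, -88) = -5316/((1/56)*(-88)) = -5316/(-11/7) = -5316*(-7/11) = 37212/11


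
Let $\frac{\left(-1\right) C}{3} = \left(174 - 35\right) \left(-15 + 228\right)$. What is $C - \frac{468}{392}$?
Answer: $- \frac{8704575}{98} \approx -88822.0$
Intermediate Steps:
$C = -88821$ ($C = - 3 \left(174 - 35\right) \left(-15 + 228\right) = - 3 \cdot 139 \cdot 213 = \left(-3\right) 29607 = -88821$)
$C - \frac{468}{392} = -88821 - \frac{468}{392} = -88821 - \frac{117}{98} = - \frac{8704575}{98}$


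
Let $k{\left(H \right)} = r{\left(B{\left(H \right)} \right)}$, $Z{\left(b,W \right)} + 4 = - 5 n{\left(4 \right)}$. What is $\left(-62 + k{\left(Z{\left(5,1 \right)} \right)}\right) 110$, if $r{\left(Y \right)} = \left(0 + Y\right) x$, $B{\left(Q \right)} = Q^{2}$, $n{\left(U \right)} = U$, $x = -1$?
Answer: $-70180$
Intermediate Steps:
$r{\left(Y \right)} = - Y$ ($r{\left(Y \right)} = \left(0 + Y\right) \left(-1\right) = Y \left(-1\right) = - Y$)
$Z{\left(b,W \right)} = -24$ ($Z{\left(b,W \right)} = -4 - 20 = -24$)
$k{\left(H \right)} = - H^{2}$
$\left(-62 + k{\left(Z{\left(5,1 \right)} \right)}\right) 110 = \left(-62 - \left(-24\right)^{2}\right) 110 = \left(-62 - 576\right) 110 = \left(-638\right) 110 = -70180$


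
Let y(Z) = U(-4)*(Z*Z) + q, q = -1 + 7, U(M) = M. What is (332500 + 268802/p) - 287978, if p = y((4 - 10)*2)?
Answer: 12554369/285 ≈ 44050.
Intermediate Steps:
q = 6
y(Z) = 6 - 4*Z**2 (y(Z) = -4*Z*Z + 6 = -4*Z**2 + 6 = 6 - 4*Z**2)
p = -570 (p = 6 - 4*4*(4 - 10)**2 = 6 - 4*(-6*2)**2 = 6 - 4*(-12)**2 = 6 - 4*144 = 6 - 576 = -570)
(332500 + 268802/p) - 287978 = (332500 + 268802/(-570)) - 287978 = (332500 + 268802*(-1/570)) - 287978 = (332500 - 134401/285) - 287978 = 94628099/285 - 287978 = 12554369/285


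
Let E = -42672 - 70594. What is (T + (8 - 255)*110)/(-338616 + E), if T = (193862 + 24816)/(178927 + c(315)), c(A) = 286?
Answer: 2434499266/40491564433 ≈ 0.060124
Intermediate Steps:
E = -113266
T = 218678/179213 (T = (193862 + 24816)/(178927 + 286) = 218678/179213 ≈ 1.2202)
(T + (8 - 255)*110)/(-338616 + E) = (218678/179213 + (8 - 255)*110)/(-338616 - 113266) = (218678/179213 - 247*110)/(-451882) = (218678/179213 - 27170)*(-1/451882) = -4868998532/179213*(-1/451882) = 2434499266/40491564433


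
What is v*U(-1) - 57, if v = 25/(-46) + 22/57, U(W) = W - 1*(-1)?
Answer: -57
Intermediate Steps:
U(W) = 1 + W (U(W) = W + 1 = 1 + W)
v = -413/2622 (v = 25*(-1/46) + 22*(1/57) = -25/46 + 22/57 = -413/2622 ≈ -0.15751)
v*U(-1) - 57 = -413*(1 - 1)/2622 - 57 = -413/2622*0 - 57 = 0 - 57 = -57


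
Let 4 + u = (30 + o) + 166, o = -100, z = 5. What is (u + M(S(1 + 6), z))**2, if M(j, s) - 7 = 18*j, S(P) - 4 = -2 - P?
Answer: 81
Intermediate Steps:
S(P) = 2 - P (S(P) = 4 + (-2 - P) = 2 - P)
M(j, s) = 7 + 18*j
u = 92 (u = -4 + ((30 - 100) + 166) = -4 + (-70 + 166) = -4 + 96 = 92)
(u + M(S(1 + 6), z))**2 = (92 + (7 + 18*(2 - (1 + 6))))**2 = (92 + (7 + 18*(2 - 1*7)))**2 = (92 + (7 + 18*(2 - 7)))**2 = (92 + (7 + 18*(-5)))**2 = (92 + (7 - 90))**2 = (92 - 83)**2 = 9**2 = 81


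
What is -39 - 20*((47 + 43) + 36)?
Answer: -2559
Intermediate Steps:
-39 - 20*((47 + 43) + 36) = -39 - 20*(90 + 36) = -39 - 20*126 = -39 - 2520 = -2559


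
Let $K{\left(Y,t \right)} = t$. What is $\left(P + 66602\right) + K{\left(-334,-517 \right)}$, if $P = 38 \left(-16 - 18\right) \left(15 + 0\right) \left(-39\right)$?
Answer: $821905$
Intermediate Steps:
$P = 755820$ ($P = 38 \left(-16 - 18\right) 15 \left(-39\right) = 38 \left(\left(-34\right) 15\right) \left(-39\right) = 38 \left(-510\right) \left(-39\right) = \left(-19380\right) \left(-39\right) = 755820$)
$\left(P + 66602\right) + K{\left(-334,-517 \right)} = \left(755820 + 66602\right) - 517 = 822422 - 517 = 821905$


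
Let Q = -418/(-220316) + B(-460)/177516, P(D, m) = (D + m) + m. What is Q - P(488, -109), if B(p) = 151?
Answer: -2639872148929/9777403764 ≈ -270.00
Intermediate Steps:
P(D, m) = D + 2*m
Q = 26867351/9777403764 (Q = -418/(-220316) + 151/177516 = -418*(-1/220316) + 151*(1/177516) = 209/110158 + 151/177516 = 26867351/9777403764 ≈ 0.0027479)
Q - P(488, -109) = 26867351/9777403764 - (488 + 2*(-109)) = 26867351/9777403764 - (488 - 218) = 26867351/9777403764 - 1*270 = 26867351/9777403764 - 270 = -2639872148929/9777403764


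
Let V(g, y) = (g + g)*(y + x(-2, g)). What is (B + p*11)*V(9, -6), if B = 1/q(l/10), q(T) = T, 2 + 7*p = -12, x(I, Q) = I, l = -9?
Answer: 3328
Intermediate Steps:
p = -2 (p = -2/7 + (⅐)*(-12) = -2/7 - 12/7 = -2)
V(g, y) = 2*g*(-2 + y) (V(g, y) = (g + g)*(y - 2) = (2*g)*(-2 + y) = 2*g*(-2 + y))
B = -10/9 (B = 1/(-9/10) = -10/9 ≈ -1.1111)
(B + p*11)*V(9, -6) = (-10/9 - 2*11)*(2*9*(-2 - 6)) = (-10/9 - 22)*(2*9*(-8)) = -208/9*(-144) = 3328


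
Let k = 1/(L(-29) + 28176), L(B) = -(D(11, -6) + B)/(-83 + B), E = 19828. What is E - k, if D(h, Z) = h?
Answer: 31285550260/1577847 ≈ 19828.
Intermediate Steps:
L(B) = -(11 + B)/(-83 + B)
k = 56/1577847 (k = 1/((-11 - 1*(-29))/(-83 - 29) + 28176) = 1/((-11 + 29)/(-112) + 28176) = 1/(-1/112*18 + 28176) = 1/(-9/56 + 28176) = 1/(1577847/56) = 56/1577847 ≈ 3.5491e-5)
E - k = 19828 - 1*56/1577847 = 19828 - 56/1577847 = 31285550260/1577847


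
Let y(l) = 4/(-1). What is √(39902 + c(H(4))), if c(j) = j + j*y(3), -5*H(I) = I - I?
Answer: √39902 ≈ 199.75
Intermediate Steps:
H(I) = 0 (H(I) = -(I - I)/5 = -⅕*0 = 0)
y(l) = -4 (y(l) = 4*(-1) = -4)
c(j) = -3*j (c(j) = j + j*(-4) = j - 4*j = -3*j)
√(39902 + c(H(4))) = √(39902 - 3*0) = √(39902 + 0) = √39902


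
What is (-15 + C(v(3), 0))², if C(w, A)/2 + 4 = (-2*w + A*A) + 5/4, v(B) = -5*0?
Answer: 1681/4 ≈ 420.25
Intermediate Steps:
v(B) = 0
C(w, A) = -11/2 - 4*w + 2*A² (C(w, A) = -8 + 2*((-2*w + A*A) + 5/4) = -8 + 2*((-2*w + A²) + 5*(¼)) = -8 + 2*((A² - 2*w) + 5/4) = -8 + 2*(5/4 + A² - 2*w) = -8 + (5/2 - 4*w + 2*A²) = -11/2 - 4*w + 2*A²)
(-15 + C(v(3), 0))² = (-15 + (-11/2 - 4*0 + 2*0²))² = (-15 + (-11/2 + 0 + 2*0))² = (-15 + (-11/2 + 0 + 0))² = (-15 - 11/2)² = (-41/2)² = 1681/4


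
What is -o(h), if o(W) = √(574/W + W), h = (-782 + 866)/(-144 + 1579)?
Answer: -√14835333810/1230 ≈ -99.025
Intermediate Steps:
h = 12/205 (h = 84/1435 = 84*(1/1435) = 12/205 ≈ 0.058537)
o(W) = √(W + 574/W)
-o(h) = -√(12/205 + 574/(12/205)) = -√(12/205 + 574*(205/12)) = -√(12/205 + 58835/6) = -√(12061247/1230) = -√14835333810/1230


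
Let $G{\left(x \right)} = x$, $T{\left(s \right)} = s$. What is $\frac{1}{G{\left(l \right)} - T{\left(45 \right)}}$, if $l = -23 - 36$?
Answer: $- \frac{1}{104} \approx -0.0096154$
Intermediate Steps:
$l = -59$ ($l = -23 - 36 = -59$)
$\frac{1}{G{\left(l \right)} - T{\left(45 \right)}} = \frac{1}{-59 - 45} = \frac{1}{-104} = - \frac{1}{104}$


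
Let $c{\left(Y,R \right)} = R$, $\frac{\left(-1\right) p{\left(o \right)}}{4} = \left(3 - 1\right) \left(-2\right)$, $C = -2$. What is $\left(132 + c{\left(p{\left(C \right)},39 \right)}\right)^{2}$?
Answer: $29241$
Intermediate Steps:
$p{\left(o \right)} = 16$ ($p{\left(o \right)} = - 4 \left(3 - 1\right) \left(-2\right) = - 4 \cdot 2 \left(-2\right) = \left(-4\right) \left(-4\right) = 16$)
$\left(132 + c{\left(p{\left(C \right)},39 \right)}\right)^{2} = \left(132 + 39\right)^{2} = 171^{2} = 29241$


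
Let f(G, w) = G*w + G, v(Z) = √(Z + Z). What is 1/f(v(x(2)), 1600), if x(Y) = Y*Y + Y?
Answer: √3/9606 ≈ 0.00018031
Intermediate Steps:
x(Y) = Y + Y² (x(Y) = Y² + Y = Y + Y²)
v(Z) = √2*√Z (v(Z) = √(2*Z) = √2*√Z)
f(G, w) = G + G*w
1/f(v(x(2)), 1600) = 1/((√2*√(2*(1 + 2)))*(1 + 1600)) = 1/((√2*√(2*3))*1601) = 1/((√2*√6)*1601) = 1/((2*√3)*1601) = 1/(3202*√3) = √3/9606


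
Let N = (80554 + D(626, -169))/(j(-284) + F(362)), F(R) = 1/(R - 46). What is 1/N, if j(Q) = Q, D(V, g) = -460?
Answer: -89743/25309704 ≈ -0.0035458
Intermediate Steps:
F(R) = 1/(-46 + R)
N = -25309704/89743 (N = (80554 - 460)/(-284 + 1/(-46 + 362)) = 80094/(-284 + 1/316) = 80094/(-89743/316) = 80094*(-316/89743) = -25309704/89743 ≈ -282.02)
1/N = 1/(-25309704/89743) = -89743/25309704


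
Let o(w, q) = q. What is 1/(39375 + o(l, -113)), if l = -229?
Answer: 1/39262 ≈ 2.5470e-5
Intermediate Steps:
1/(39375 + o(l, -113)) = 1/(39375 - 113) = 1/39262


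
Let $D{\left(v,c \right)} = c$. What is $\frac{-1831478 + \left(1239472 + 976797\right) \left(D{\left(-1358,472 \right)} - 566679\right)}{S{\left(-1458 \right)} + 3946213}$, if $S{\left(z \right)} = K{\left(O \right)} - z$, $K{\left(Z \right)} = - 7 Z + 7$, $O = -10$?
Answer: $- \frac{179266979023}{563964} \approx -3.1787 \cdot 10^{5}$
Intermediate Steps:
$K{\left(Z \right)} = 7 - 7 Z$
$S{\left(z \right)} = 77 - z$ ($S{\left(z \right)} = \left(7 - -70\right) - z = \left(7 + 70\right) - z = 77 - z$)
$\frac{-1831478 + \left(1239472 + 976797\right) \left(D{\left(-1358,472 \right)} - 566679\right)}{S{\left(-1458 \right)} + 3946213} = \frac{-1831478 + \left(1239472 + 976797\right) \left(472 - 566679\right)}{\left(77 - -1458\right) + 3946213} = \frac{-1831478 + 2216269 \left(-566207\right)}{\left(77 + 1458\right) + 3946213} = \frac{-1831478 - 1254867021683}{1535 + 3946213} = - \frac{1254868853161}{3947748} = \left(-1254868853161\right) \frac{1}{3947748} = - \frac{179266979023}{563964}$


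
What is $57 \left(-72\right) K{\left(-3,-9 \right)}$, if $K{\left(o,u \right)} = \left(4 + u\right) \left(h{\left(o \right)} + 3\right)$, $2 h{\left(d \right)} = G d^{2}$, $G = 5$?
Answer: $523260$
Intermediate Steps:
$h{\left(d \right)} = \frac{5 d^{2}}{2}$
$K{\left(o,u \right)} = \left(3 + \frac{5 o^{2}}{2}\right) \left(4 + u\right)$ ($K{\left(o,u \right)} = \left(4 + u\right) \left(\frac{5 o^{2}}{2} + 3\right) = \left(4 + u\right) \left(3 + \frac{5 o^{2}}{2}\right) = \left(3 + \frac{5 o^{2}}{2}\right) \left(4 + u\right)$)
$57 \left(-72\right) K{\left(-3,-9 \right)} = 57 \left(-72\right) \left(12 + 3 \left(-9\right) + 10 \left(-3\right)^{2} + \frac{5}{2} \left(-9\right) \left(-3\right)^{2}\right) = - 4104 \left(12 - 27 + 10 \cdot 9 + \frac{5}{2} \left(-9\right) 9\right) = - 4104 \left(12 - 27 + 90 - \frac{405}{2}\right) = \left(-4104\right) \left(- \frac{255}{2}\right) = 523260$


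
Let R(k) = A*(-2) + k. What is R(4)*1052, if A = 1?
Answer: 2104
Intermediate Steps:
R(k) = -2 + k (R(k) = 1*(-2) + k = -2 + k)
R(4)*1052 = (-2 + 4)*1052 = 2*1052 = 2104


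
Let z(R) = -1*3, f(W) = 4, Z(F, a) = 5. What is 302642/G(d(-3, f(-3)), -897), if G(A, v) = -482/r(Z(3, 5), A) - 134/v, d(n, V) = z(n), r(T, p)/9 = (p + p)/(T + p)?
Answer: 1221614433/72662 ≈ 16812.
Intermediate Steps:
r(T, p) = 18*p/(T + p) (r(T, p) = 9*((p + p)/(T + p)) = 9*((2*p)/(T + p)) = 9*(2*p/(T + p)) = 18*p/(T + p))
z(R) = -3
d(n, V) = -3
G(A, v) = -134/v - 241*(5 + A)/(9*A) (G(A, v) = -482*(5 + A)/(18*A) - 134/v = -241*(5 + A)/(9*A) - 134/v = -134/v - 241*(5 + A)/(9*A))
302642/G(d(-3, f(-3)), -897) = 302642/(-241/9 - 134/(-897) - 1205/9/(-3)) = 302642/(-241/9 - 134*(-1/897) - 1205/9*(-⅓)) = 302642/(-241/9 + 134/897 + 1205/27) = 302642/(145324/8073) = 302642*(8073/145324) = 1221614433/72662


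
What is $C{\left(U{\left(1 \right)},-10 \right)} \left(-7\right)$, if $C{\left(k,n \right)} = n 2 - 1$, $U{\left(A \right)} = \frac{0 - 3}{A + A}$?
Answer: $147$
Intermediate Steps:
$U{\left(A \right)} = - \frac{3}{2 A}$
$C{\left(k,n \right)} = -1 + 2 n$ ($C{\left(k,n \right)} = 2 n - 1 = -1 + 2 n$)
$C{\left(U{\left(1 \right)},-10 \right)} \left(-7\right) = \left(-1 + 2 \left(-10\right)\right) \left(-7\right) = \left(-1 - 20\right) \left(-7\right) = \left(-21\right) \left(-7\right) = 147$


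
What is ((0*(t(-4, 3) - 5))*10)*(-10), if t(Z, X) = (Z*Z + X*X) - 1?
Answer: 0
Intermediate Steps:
t(Z, X) = -1 + X**2 + Z**2 (t(Z, X) = (Z**2 + X**2) - 1 = (X**2 + Z**2) - 1 = -1 + X**2 + Z**2)
((0*(t(-4, 3) - 5))*10)*(-10) = ((0*((-1 + 3**2 + (-4)**2) - 5))*10)*(-10) = ((0*((-1 + 9 + 16) - 5))*10)*(-10) = ((0*(24 - 5))*10)*(-10) = ((0*19)*10)*(-10) = (0*10)*(-10) = 0*(-10) = 0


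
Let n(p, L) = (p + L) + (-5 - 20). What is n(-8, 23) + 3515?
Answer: 3505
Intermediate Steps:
n(p, L) = -25 + L + p (n(p, L) = (L + p) - 25 = -25 + L + p)
n(-8, 23) + 3515 = (-25 + 23 - 8) + 3515 = -10 + 3515 = 3505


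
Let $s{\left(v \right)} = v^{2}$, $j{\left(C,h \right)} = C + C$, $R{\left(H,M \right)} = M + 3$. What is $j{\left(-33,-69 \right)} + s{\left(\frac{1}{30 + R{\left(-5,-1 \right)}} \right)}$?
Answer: $- \frac{67583}{1024} \approx -65.999$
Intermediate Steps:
$R{\left(H,M \right)} = 3 + M$
$j{\left(C,h \right)} = 2 C$
$j{\left(-33,-69 \right)} + s{\left(\frac{1}{30 + R{\left(-5,-1 \right)}} \right)} = 2 \left(-33\right) + \left(\frac{1}{30 + \left(3 - 1\right)}\right)^{2} = -66 + \left(\frac{1}{30 + 2}\right)^{2} = -66 + \left(\frac{1}{32}\right)^{2} = -66 + \frac{1}{1024} = - \frac{67583}{1024}$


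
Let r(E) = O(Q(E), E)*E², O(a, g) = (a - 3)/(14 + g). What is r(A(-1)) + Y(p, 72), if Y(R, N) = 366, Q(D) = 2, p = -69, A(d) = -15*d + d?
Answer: 359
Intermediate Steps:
A(d) = -14*d
O(a, g) = (-3 + a)/(14 + g)
r(E) = -E²/(14 + E) (r(E) = ((-3 + 2)/(14 + E))*E² = (-1/(14 + E))*E² = -E²/(14 + E))
r(A(-1)) + Y(p, 72) = -(-14*(-1))²/(14 - 14*(-1)) + 366 = -1*14²/(14 + 14) + 366 = -1*196/28 + 366 = -1*196*1/28 + 366 = -7 + 366 = 359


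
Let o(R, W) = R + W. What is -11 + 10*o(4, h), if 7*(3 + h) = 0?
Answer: -1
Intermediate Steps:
h = -3 (h = -3 + (⅐)*0 = -3 + 0 = -3)
-11 + 10*o(4, h) = -11 + 10*(4 - 3) = -11 + 10*1 = -11 + 10 = -1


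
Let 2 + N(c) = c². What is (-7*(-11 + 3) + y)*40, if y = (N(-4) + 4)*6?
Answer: 6560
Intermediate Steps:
N(c) = -2 + c²
y = 108 (y = ((-2 + (-4)²) + 4)*6 = ((-2 + 16) + 4)*6 = (14 + 4)*6 = 18*6 = 108)
(-7*(-11 + 3) + y)*40 = (-7*(-11 + 3) + 108)*40 = (-7*(-8) + 108)*40 = (56 + 108)*40 = 164*40 = 6560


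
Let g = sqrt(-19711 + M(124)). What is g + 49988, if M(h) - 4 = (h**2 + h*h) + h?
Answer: 49988 + 3*sqrt(1241) ≈ 50094.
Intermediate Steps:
M(h) = 4 + h + 2*h**2 (M(h) = 4 + ((h**2 + h*h) + h) = 4 + ((h**2 + h**2) + h) = 4 + (2*h**2 + h) = 4 + (h + 2*h**2) = 4 + h + 2*h**2)
g = 3*sqrt(1241) (g = sqrt(-19711 + (4 + 124 + 2*124**2)) = sqrt(-19711 + (4 + 124 + 2*15376)) = sqrt(-19711 + (4 + 124 + 30752)) = sqrt(-19711 + 30880) = sqrt(11169) = 3*sqrt(1241) ≈ 105.68)
g + 49988 = 3*sqrt(1241) + 49988 = 49988 + 3*sqrt(1241)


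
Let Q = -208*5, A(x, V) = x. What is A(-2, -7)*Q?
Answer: 2080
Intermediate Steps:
Q = -1040
A(-2, -7)*Q = -2*(-1040) = 2080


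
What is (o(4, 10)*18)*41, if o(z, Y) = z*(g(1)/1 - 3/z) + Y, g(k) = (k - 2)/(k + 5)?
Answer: 4674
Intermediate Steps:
g(k) = (-2 + k)/(5 + k)
o(z, Y) = Y + z*(-1/6 - 3/z) (o(z, Y) = z*(((-2 + 1)/(5 + 1))/1 - 3/z) + Y = z*((-1/6)*1 - 3/z) + Y = z*(((1/6)*(-1))*1 - 3/z) + Y = z*(-1/6*1 - 3/z) + Y = z*(-1/6 - 3/z) + Y = Y + z*(-1/6 - 3/z))
(o(4, 10)*18)*41 = ((-3 + 10 - 1/6*4)*18)*41 = ((-3 + 10 - 2/3)*18)*41 = ((19/3)*18)*41 = 114*41 = 4674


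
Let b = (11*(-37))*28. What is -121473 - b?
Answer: -110077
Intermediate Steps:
b = -11396 (b = -407*28 = -11396)
-121473 - b = -121473 - 1*(-11396) = -121473 + 11396 = -110077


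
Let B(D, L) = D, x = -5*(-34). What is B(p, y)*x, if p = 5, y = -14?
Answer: 850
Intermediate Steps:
x = 170
B(p, y)*x = 5*170 = 850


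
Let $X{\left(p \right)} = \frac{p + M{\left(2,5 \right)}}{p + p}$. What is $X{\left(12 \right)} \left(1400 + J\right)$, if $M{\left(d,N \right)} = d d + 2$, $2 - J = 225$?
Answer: $\frac{3531}{4} \approx 882.75$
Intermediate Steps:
$J = -223$ ($J = 2 - 225 = -223$)
$M{\left(d,N \right)} = 2 + d^{2}$ ($M{\left(d,N \right)} = d^{2} + 2 = 2 + d^{2}$)
$X{\left(p \right)} = \frac{6 + p}{2 p}$ ($X{\left(p \right)} = \frac{p + \left(2 + 2^{2}\right)}{p + p} = \frac{p + \left(2 + 4\right)}{2 p} = \left(p + 6\right) \frac{1}{2 p} = \left(6 + p\right) \frac{1}{2 p} = \frac{6 + p}{2 p}$)
$X{\left(12 \right)} \left(1400 + J\right) = \frac{6 + 12}{2 \cdot 12} \left(1400 - 223\right) = \frac{1}{2} \cdot \frac{1}{12} \cdot 18 \cdot 1177 = \frac{3}{4} \cdot 1177 = \frac{3531}{4}$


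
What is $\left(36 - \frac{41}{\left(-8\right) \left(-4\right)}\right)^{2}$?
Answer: $\frac{1234321}{1024} \approx 1205.4$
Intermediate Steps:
$\left(36 - \frac{41}{\left(-8\right) \left(-4\right)}\right)^{2} = \left(36 - \frac{41}{32}\right)^{2} = \left(\frac{1111}{32}\right)^{2} = \frac{1234321}{1024}$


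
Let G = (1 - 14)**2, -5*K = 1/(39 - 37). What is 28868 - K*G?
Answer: 288849/10 ≈ 28885.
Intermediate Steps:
K = -1/10 (K = -1/(5*(39 - 37)) = -1/5/2 = -1/5*1/2 = -1/10 ≈ -0.10000)
G = 169 (G = (-13)**2 = 169)
28868 - K*G = 28868 - (-1)*169/10 = 28868 - 1*(-169/10) = 28868 + 169/10 = 288849/10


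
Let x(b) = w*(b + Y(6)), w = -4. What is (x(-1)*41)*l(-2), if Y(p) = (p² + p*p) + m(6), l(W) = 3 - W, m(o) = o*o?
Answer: -87740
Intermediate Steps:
m(o) = o²
Y(p) = 36 + 2*p² (Y(p) = (p² + p*p) + 6² = (p² + p²) + 36 = 2*p² + 36 = 36 + 2*p²)
x(b) = -432 - 4*b (x(b) = -4*(b + (36 + 2*6²)) = -4*(b + (36 + 2*36)) = -4*(b + (36 + 72)) = -4*(b + 108) = -4*(108 + b) = -432 - 4*b)
(x(-1)*41)*l(-2) = ((-432 - 4*(-1))*41)*(3 - 1*(-2)) = ((-432 + 4)*41)*(3 + 2) = -428*41*5 = -17548*5 = -87740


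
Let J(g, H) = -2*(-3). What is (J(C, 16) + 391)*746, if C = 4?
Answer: 296162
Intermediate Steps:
J(g, H) = 6
(J(C, 16) + 391)*746 = (6 + 391)*746 = 397*746 = 296162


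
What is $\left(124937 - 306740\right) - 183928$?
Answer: $-365731$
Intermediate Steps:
$\left(124937 - 306740\right) - 183928 = -181803 - 183928 = -365731$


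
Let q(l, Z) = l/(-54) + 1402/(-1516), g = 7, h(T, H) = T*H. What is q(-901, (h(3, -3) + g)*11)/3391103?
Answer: 161276/34701156999 ≈ 4.6476e-6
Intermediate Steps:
h(T, H) = H*T
q(l, Z) = -701/758 - l/54 (q(l, Z) = l*(-1/54) + 1402*(-1/1516) = -l/54 - 701/758 = -701/758 - l/54)
q(-901, (h(3, -3) + g)*11)/3391103 = (-701/758 - 1/54*(-901))/3391103 = (-701/758 + 901/54)*(1/3391103) = (161276/10233)*(1/3391103) = 161276/34701156999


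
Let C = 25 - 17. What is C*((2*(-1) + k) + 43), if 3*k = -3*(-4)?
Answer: 360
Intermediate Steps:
k = 4 (k = (-3*(-4))/3 = (⅓)*12 = 4)
C = 8
C*((2*(-1) + k) + 43) = 8*((2*(-1) + 4) + 43) = 8*((-2 + 4) + 43) = 8*(2 + 43) = 8*45 = 360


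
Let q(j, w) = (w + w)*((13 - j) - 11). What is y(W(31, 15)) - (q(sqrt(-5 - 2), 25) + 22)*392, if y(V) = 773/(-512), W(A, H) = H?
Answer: -24486661/512 + 19600*I*sqrt(7) ≈ -47826.0 + 51857.0*I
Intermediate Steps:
q(j, w) = 2*w*(2 - j) (q(j, w) = (2*w)*(2 - j) = 2*w*(2 - j))
y(V) = -773/512 (y(V) = 773*(-1/512) = -773/512)
y(W(31, 15)) - (q(sqrt(-5 - 2), 25) + 22)*392 = -773/512 - (2*25*(2 - sqrt(-5 - 2)) + 22)*392 = -773/512 - (2*25*(2 - sqrt(-7)) + 22)*392 = -773/512 - (2*25*(2 - I*sqrt(7)) + 22)*392 = -773/512 - ((100 - 50*I*sqrt(7)) + 22)*392 = -773/512 - (122 - 50*I*sqrt(7))*392 = -773/512 - (47824 - 19600*I*sqrt(7)) = -773/512 + (-47824 + 19600*I*sqrt(7)) = -24486661/512 + 19600*I*sqrt(7)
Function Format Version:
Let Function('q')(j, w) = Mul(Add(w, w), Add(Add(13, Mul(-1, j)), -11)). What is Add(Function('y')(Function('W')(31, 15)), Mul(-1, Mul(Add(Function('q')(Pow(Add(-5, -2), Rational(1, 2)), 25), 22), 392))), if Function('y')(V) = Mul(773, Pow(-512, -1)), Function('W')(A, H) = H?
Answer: Add(Rational(-24486661, 512), Mul(19600, I, Pow(7, Rational(1, 2)))) ≈ Add(-47826., Mul(51857., I))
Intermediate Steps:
Function('q')(j, w) = Mul(2, w, Add(2, Mul(-1, j))) (Function('q')(j, w) = Mul(Mul(2, w), Add(2, Mul(-1, j))) = Mul(2, w, Add(2, Mul(-1, j))))
Function('y')(V) = Rational(-773, 512) (Function('y')(V) = Mul(773, Rational(-1, 512)) = Rational(-773, 512))
Add(Function('y')(Function('W')(31, 15)), Mul(-1, Mul(Add(Function('q')(Pow(Add(-5, -2), Rational(1, 2)), 25), 22), 392))) = Add(Rational(-773, 512), Mul(-1, Mul(Add(Mul(2, 25, Add(2, Mul(-1, Pow(Add(-5, -2), Rational(1, 2))))), 22), 392))) = Add(Rational(-773, 512), Mul(-1, Mul(Add(Mul(2, 25, Add(2, Mul(-1, Pow(-7, Rational(1, 2))))), 22), 392))) = Add(Rational(-773, 512), Mul(-1, Mul(Add(Mul(2, 25, Add(2, Mul(-1, Mul(I, Pow(7, Rational(1, 2)))))), 22), 392))) = Add(Rational(-773, 512), Mul(-1, Mul(Add(Mul(2, 25, Add(2, Mul(-1, I, Pow(7, Rational(1, 2))))), 22), 392))) = Add(Rational(-773, 512), Mul(-1, Mul(Add(Add(100, Mul(-50, I, Pow(7, Rational(1, 2)))), 22), 392))) = Add(Rational(-773, 512), Mul(-1, Mul(Add(122, Mul(-50, I, Pow(7, Rational(1, 2)))), 392))) = Add(Rational(-773, 512), Mul(-1, Add(47824, Mul(-19600, I, Pow(7, Rational(1, 2)))))) = Add(Rational(-773, 512), Add(-47824, Mul(19600, I, Pow(7, Rational(1, 2))))) = Add(Rational(-24486661, 512), Mul(19600, I, Pow(7, Rational(1, 2))))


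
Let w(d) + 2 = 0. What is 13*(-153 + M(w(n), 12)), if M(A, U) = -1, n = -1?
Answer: -2002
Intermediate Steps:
w(d) = -2 (w(d) = -2 + 0 = -2)
13*(-153 + M(w(n), 12)) = 13*(-153 - 1) = 13*(-154) = -2002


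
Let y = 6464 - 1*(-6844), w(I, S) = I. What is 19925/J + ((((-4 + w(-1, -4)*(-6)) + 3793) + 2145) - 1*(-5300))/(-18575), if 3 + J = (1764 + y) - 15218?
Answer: -74356327/553535 ≈ -134.33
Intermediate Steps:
y = 13308 (y = 6464 + 6844 = 13308)
J = -149 (J = -3 + ((1764 + 13308) - 15218) = -3 + (15072 - 15218) = -3 - 146 = -149)
19925/J + ((((-4 + w(-1, -4)*(-6)) + 3793) + 2145) - 1*(-5300))/(-18575) = 19925/(-149) + ((((-4 - 1*(-6)) + 3793) + 2145) - 1*(-5300))/(-18575) = 19925*(-1/149) + ((((-4 + 6) + 3793) + 2145) + 5300)*(-1/18575) = -19925/149 + (((2 + 3793) + 2145) + 5300)*(-1/18575) = -19925/149 + ((3795 + 2145) + 5300)*(-1/18575) = -19925/149 + (5940 + 5300)*(-1/18575) = -19925/149 + 11240*(-1/18575) = -19925/149 - 2248/3715 = -74356327/553535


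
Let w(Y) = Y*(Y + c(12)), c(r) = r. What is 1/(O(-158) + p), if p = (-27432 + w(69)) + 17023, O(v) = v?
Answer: -1/4978 ≈ -0.00020088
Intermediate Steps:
w(Y) = Y*(12 + Y) (w(Y) = Y*(Y + 12) = Y*(12 + Y))
p = -4820 (p = (-27432 + 69*(12 + 69)) + 17023 = (-27432 + 69*81) + 17023 = (-27432 + 5589) + 17023 = -21843 + 17023 = -4820)
1/(O(-158) + p) = 1/(-158 - 4820) = 1/(-4978) = -1/4978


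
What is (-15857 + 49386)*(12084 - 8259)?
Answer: 128248425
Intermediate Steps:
(-15857 + 49386)*(12084 - 8259) = 33529*3825 = 128248425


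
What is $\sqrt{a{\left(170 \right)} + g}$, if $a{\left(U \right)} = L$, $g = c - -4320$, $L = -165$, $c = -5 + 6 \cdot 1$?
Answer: $2 \sqrt{1039} \approx 64.467$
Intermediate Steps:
$c = 1$ ($c = -5 + 6 = 1$)
$g = 4321$ ($g = 1 - -4320 = 1 + 4320 = 4321$)
$a{\left(U \right)} = -165$
$\sqrt{a{\left(170 \right)} + g} = \sqrt{-165 + 4321} = \sqrt{4156} = 2 \sqrt{1039}$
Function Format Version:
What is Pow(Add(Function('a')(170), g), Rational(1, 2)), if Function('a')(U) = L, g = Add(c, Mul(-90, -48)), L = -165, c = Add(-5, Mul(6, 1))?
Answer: Mul(2, Pow(1039, Rational(1, 2))) ≈ 64.467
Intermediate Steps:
c = 1 (c = Add(-5, 6) = 1)
g = 4321 (g = Add(1, Mul(-90, -48)) = Add(1, 4320) = 4321)
Function('a')(U) = -165
Pow(Add(Function('a')(170), g), Rational(1, 2)) = Pow(Add(-165, 4321), Rational(1, 2)) = Pow(4156, Rational(1, 2)) = Mul(2, Pow(1039, Rational(1, 2)))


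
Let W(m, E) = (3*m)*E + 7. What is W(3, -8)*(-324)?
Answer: 21060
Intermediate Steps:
W(m, E) = 7 + 3*E*m (W(m, E) = 3*E*m + 7 = 7 + 3*E*m)
W(3, -8)*(-324) = (7 + 3*(-8)*3)*(-324) = (7 - 72)*(-324) = -65*(-324) = 21060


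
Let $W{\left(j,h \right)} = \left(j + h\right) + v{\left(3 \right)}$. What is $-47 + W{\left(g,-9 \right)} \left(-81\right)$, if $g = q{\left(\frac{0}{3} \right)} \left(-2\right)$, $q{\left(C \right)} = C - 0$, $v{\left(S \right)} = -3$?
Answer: $925$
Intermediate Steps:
$q{\left(C \right)} = C$ ($q{\left(C \right)} = C + 0 = C$)
$g = 0$ ($g = \frac{0}{3} \left(-2\right) = 0 \cdot \frac{1}{3} \left(-2\right) = 0 \left(-2\right) = 0$)
$W{\left(j,h \right)} = -3 + h + j$ ($W{\left(j,h \right)} = \left(j + h\right) - 3 = \left(h + j\right) - 3 = -3 + h + j$)
$-47 + W{\left(g,-9 \right)} \left(-81\right) = -47 + \left(-3 - 9 + 0\right) \left(-81\right) = -47 - -972 = -47 + 972 = 925$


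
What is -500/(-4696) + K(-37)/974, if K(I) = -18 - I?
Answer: 36014/285869 ≈ 0.12598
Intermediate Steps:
-500/(-4696) + K(-37)/974 = -500/(-4696) + (-18 - 1*(-37))/974 = -500*(-1/4696) + (-18 + 37)*(1/974) = 125/1174 + 19*(1/974) = 125/1174 + 19/974 = 36014/285869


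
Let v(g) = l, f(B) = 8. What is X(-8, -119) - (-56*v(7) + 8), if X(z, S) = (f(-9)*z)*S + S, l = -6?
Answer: 7153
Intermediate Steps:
v(g) = -6
X(z, S) = S + 8*S*z (X(z, S) = (8*z)*S + S = 8*S*z + S = S + 8*S*z)
X(-8, -119) - (-56*v(7) + 8) = -119*(1 + 8*(-8)) - (-56*(-6) + 8) = -119*(1 - 64) - (336 + 8) = -119*(-63) - 1*344 = 7497 - 344 = 7153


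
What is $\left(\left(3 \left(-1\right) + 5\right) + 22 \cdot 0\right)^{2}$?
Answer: $4$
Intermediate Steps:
$\left(\left(3 \left(-1\right) + 5\right) + 22 \cdot 0\right)^{2} = \left(\left(-3 + 5\right) + 0\right)^{2} = \left(2 + 0\right)^{2} = 2^{2} = 4$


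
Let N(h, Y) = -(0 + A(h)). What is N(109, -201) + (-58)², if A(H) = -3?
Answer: 3367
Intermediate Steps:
N(h, Y) = 3 (N(h, Y) = -(0 - 3) = -1*(-3) = 3)
N(109, -201) + (-58)² = 3 + (-58)² = 3 + 3364 = 3367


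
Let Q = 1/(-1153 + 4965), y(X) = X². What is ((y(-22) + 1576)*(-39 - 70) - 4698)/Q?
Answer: -873855256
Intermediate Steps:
Q = 1/3812 ≈ 0.00026233
((y(-22) + 1576)*(-39 - 70) - 4698)/Q = (((-22)² + 1576)*(-39 - 70) - 4698)/(1/3812) = ((484 + 1576)*(-109) - 4698)*3812 = (2060*(-109) - 4698)*3812 = (-224540 - 4698)*3812 = -229238*3812 = -873855256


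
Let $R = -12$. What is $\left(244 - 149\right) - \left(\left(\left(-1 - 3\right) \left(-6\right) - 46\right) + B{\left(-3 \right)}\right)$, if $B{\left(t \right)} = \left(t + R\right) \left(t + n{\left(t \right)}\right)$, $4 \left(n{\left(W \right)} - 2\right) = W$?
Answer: $\frac{363}{4} \approx 90.75$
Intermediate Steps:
$n{\left(W \right)} = 2 + \frac{W}{4}$
$B{\left(t \right)} = \left(-12 + t\right) \left(2 + \frac{5 t}{4}\right)$ ($B{\left(t \right)} = \left(t - 12\right) \left(t + \left(2 + \frac{t}{4}\right)\right) = \left(-12 + t\right) \left(2 + \frac{5 t}{4}\right)$)
$\left(244 - 149\right) - \left(\left(\left(-1 - 3\right) \left(-6\right) - 46\right) + B{\left(-3 \right)}\right) = \left(244 - 149\right) - \left(\left(\left(-1 - 3\right) \left(-6\right) - 46\right) - \left(-15 - \frac{45}{4}\right)\right) = \left(244 - 149\right) - \left(\left(\left(-4\right) \left(-6\right) - 46\right) + \left(-24 + 39 + \frac{5}{4} \cdot 9\right)\right) = 95 - \left(\left(24 - 46\right) + \left(-24 + 39 + \frac{45}{4}\right)\right) = 95 - \left(-22 + \frac{105}{4}\right) = 95 - \frac{17}{4} = \frac{363}{4}$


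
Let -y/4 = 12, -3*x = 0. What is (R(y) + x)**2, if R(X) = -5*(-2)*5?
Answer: 2500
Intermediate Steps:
x = 0 (x = -1/3*0 = 0)
y = -48 (y = -4*12 = -48)
R(X) = 50 (R(X) = 10*5 = 50)
(R(y) + x)**2 = (50 + 0)**2 = 50**2 = 2500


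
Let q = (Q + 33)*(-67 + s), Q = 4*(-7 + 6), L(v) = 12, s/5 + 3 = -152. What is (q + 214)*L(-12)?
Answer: -290448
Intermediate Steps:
s = -775 (s = -15 + 5*(-152) = -15 - 760 = -775)
Q = -4 (Q = 4*(-1) = -4)
q = -24418 (q = (-4 + 33)*(-67 - 775) = 29*(-842) = -24418)
(q + 214)*L(-12) = (-24418 + 214)*12 = -24204*12 = -290448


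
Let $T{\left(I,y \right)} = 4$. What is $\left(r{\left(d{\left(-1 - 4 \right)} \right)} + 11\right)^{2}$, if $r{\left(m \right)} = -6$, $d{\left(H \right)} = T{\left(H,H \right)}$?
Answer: $25$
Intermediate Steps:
$d{\left(H \right)} = 4$
$\left(r{\left(d{\left(-1 - 4 \right)} \right)} + 11\right)^{2} = \left(-6 + 11\right)^{2} = 5^{2} = 25$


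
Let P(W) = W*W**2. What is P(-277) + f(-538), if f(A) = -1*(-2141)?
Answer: -21251792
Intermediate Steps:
f(A) = 2141
P(W) = W**3
P(-277) + f(-538) = (-277)**3 + 2141 = -21253933 + 2141 = -21251792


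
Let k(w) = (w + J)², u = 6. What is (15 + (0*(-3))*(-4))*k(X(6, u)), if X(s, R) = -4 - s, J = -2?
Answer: 2160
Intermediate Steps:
k(w) = (-2 + w)² (k(w) = (w - 2)² = (-2 + w)²)
(15 + (0*(-3))*(-4))*k(X(6, u)) = (15 + (0*(-3))*(-4))*(-2 + (-4 - 1*6))² = (15 + 0*(-4))*(-2 + (-4 - 6))² = (15 + 0)*(-2 - 10)² = 15*(-12)² = 15*144 = 2160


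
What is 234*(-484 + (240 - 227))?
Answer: -110214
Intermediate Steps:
234*(-484 + (240 - 227)) = 234*(-484 + 13) = 234*(-471) = -110214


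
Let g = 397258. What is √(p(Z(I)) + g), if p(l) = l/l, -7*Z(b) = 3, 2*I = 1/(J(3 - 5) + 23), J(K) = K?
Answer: √397259 ≈ 630.29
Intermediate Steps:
I = 1/42 (I = 1/(2*((3 - 5) + 23)) = 1/(2*(-2 + 23)) = (½)/21 = (½)*(1/21) = 1/42 ≈ 0.023810)
Z(b) = -3/7 (Z(b) = -⅐*3 = -3/7)
p(l) = 1
√(p(Z(I)) + g) = √(1 + 397258) = √397259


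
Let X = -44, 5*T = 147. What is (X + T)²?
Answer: 5329/25 ≈ 213.16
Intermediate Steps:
T = 147/5 (T = (⅕)*147 = 147/5 ≈ 29.400)
(X + T)² = (-44 + 147/5)² = (-73/5)² = 5329/25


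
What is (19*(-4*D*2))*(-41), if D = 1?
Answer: 6232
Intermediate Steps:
(19*(-4*D*2))*(-41) = (19*(-4*1*2))*(-41) = (19*(-4*2))*(-41) = (19*(-8))*(-41) = -152*(-41) = 6232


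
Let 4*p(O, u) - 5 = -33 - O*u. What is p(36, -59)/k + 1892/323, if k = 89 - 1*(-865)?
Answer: 987110/154071 ≈ 6.4069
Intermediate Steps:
k = 954 (k = 89 + 865 = 954)
p(O, u) = -7 - O*u/4 (p(O, u) = 5/4 + (-33 - O*u)/4 = 5/4 + (-33/4 - O*u/4) = -7 - O*u/4)
p(36, -59)/k + 1892/323 = (-7 - 1/4*36*(-59))/954 + 1892/323 = (-7 + 531)*(1/954) + 1892*(1/323) = 524*(1/954) + 1892/323 = 262/477 + 1892/323 = 987110/154071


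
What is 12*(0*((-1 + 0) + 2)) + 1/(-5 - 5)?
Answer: -⅒ ≈ -0.10000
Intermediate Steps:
12*(0*((-1 + 0) + 2)) + 1/(-5 - 5) = 12*(0*(-1 + 2)) + 1/(-10) = 12*(0*1) - ⅒ = 12*0 - ⅒ = 0 - ⅒ = -⅒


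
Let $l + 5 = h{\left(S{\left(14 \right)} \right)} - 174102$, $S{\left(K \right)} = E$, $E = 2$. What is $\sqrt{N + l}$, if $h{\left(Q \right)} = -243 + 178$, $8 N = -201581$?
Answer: $\frac{i \sqrt{3189914}}{4} \approx 446.51 i$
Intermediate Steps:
$N = - \frac{201581}{8}$ ($N = \frac{1}{8} \left(-201581\right) = - \frac{201581}{8} \approx -25198.0$)
$S{\left(K \right)} = 2$
$h{\left(Q \right)} = -65$
$l = -174172$ ($l = -5 - 174167 = -174172$)
$\sqrt{N + l} = \sqrt{- \frac{201581}{8} - 174172} = \sqrt{- \frac{1594957}{8}} = \frac{i \sqrt{3189914}}{4}$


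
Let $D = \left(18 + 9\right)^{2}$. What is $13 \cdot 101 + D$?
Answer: $2042$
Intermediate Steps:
$D = 729$ ($D = 27^{2} = 729$)
$13 \cdot 101 + D = 13 \cdot 101 + 729 = 1313 + 729 = 2042$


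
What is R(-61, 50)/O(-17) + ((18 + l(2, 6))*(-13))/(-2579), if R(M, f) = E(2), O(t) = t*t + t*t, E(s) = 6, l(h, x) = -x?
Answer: 52821/745331 ≈ 0.070869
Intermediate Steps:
O(t) = 2*t² (O(t) = t² + t² = 2*t²)
R(M, f) = 6
R(-61, 50)/O(-17) + ((18 + l(2, 6))*(-13))/(-2579) = 6/((2*(-17)²)) + ((18 - 1*6)*(-13))/(-2579) = 6/((2*289)) + ((18 - 6)*(-13))*(-1/2579) = 6/578 + (12*(-13))*(-1/2579) = 6*(1/578) - 156*(-1/2579) = 3/289 + 156/2579 = 52821/745331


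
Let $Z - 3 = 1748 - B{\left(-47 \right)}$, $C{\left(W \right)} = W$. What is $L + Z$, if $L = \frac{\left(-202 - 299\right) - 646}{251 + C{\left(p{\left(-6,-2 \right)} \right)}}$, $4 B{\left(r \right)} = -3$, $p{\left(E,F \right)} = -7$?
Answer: $\frac{106570}{61} \approx 1747.0$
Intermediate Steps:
$B{\left(r \right)} = - \frac{3}{4}$ ($B{\left(r \right)} = \frac{1}{4} \left(-3\right) = - \frac{3}{4}$)
$L = - \frac{1147}{244}$ ($L = \frac{\left(-202 - 299\right) - 646}{251 - 7} = \frac{\left(-202 - 299\right) - 646}{244} = \left(-501 - 646\right) \frac{1}{244} = \left(-1147\right) \frac{1}{244} = - \frac{1147}{244} \approx -4.7008$)
$Z = \frac{7007}{4}$ ($Z = 3 + \left(1748 - - \frac{3}{4}\right) = 3 + \left(1748 + \frac{3}{4}\right) = 3 + \frac{6995}{4} = \frac{7007}{4} \approx 1751.8$)
$L + Z = - \frac{1147}{244} + \frac{7007}{4} = \frac{106570}{61}$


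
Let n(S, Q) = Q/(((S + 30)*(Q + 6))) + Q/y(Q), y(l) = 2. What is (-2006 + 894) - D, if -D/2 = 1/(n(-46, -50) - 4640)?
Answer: -1826021464/1642105 ≈ -1112.0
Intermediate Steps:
n(S, Q) = Q/2 + Q/((6 + Q)*(30 + S)) (n(S, Q) = Q/(((S + 30)*(Q + 6))) + Q/2 = Q/(((30 + S)*(6 + Q))) + Q*(½) = Q/(((6 + Q)*(30 + S))) + Q/2 = Q*(1/((6 + Q)*(30 + S))) + Q/2 = Q/((6 + Q)*(30 + S)) + Q/2 = Q/2 + Q/((6 + Q)*(30 + S)))
D = 704/1642105 (D = -2/((½)*(-50)*(182 + 6*(-46) + 30*(-50) - 50*(-46))/(180 + 6*(-46) + 30*(-50) - 50*(-46)) - 4640) = -2/((½)*(-50)*(182 - 276 - 1500 + 2300)/(180 - 276 - 1500 + 2300) - 4640) = -2/((½)*(-50)*706/704 - 4640) = -2/((½)*(-50)*(1/704)*706 - 4640) = -2/(-8825/352 - 4640) = -2/(-1642105/352) = -2*(-352/1642105) = 704/1642105 ≈ 0.00042872)
(-2006 + 894) - D = (-2006 + 894) - 1*704/1642105 = -1112 - 704/1642105 = -1826021464/1642105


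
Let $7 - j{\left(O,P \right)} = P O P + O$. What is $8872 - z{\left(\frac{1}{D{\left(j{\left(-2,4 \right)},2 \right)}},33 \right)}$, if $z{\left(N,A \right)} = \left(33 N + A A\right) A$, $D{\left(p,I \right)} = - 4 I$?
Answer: $- \frac{215431}{8} \approx -26929.0$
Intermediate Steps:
$j{\left(O,P \right)} = 7 - O - O P^{2}$ ($j{\left(O,P \right)} = 7 - \left(P O P + O\right) = 7 - \left(O P P + O\right) = 7 - \left(O P^{2} + O\right) = 7 - \left(O + O P^{2}\right) = 7 - O - O P^{2}$)
$z{\left(N,A \right)} = A \left(A^{2} + 33 N\right)$ ($z{\left(N,A \right)} = \left(33 N + A^{2}\right) A = \left(A^{2} + 33 N\right) A = A \left(A^{2} + 33 N\right)$)
$8872 - z{\left(\frac{1}{D{\left(j{\left(-2,4 \right)},2 \right)}},33 \right)} = 8872 - 33 \left(33^{2} + \frac{33}{\left(-4\right) 2}\right) = 8872 - 33 \left(1089 + \frac{33}{-8}\right) = 8872 - 33 \left(1089 + 33 \left(- \frac{1}{8}\right)\right) = 8872 - 33 \left(1089 - \frac{33}{8}\right) = 8872 - 33 \cdot \frac{8679}{8} = 8872 - \frac{286407}{8} = - \frac{215431}{8}$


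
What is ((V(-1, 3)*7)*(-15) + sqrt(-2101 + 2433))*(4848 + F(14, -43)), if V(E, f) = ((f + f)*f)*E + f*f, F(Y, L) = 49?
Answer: 4627665 + 9794*sqrt(83) ≈ 4.7169e+6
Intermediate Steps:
V(E, f) = f**2 + 2*E*f**2 (V(E, f) = ((2*f)*f)*E + f**2 = (2*f**2)*E + f**2 = 2*E*f**2 + f**2 = f**2 + 2*E*f**2)
((V(-1, 3)*7)*(-15) + sqrt(-2101 + 2433))*(4848 + F(14, -43)) = (((3**2*(1 + 2*(-1)))*7)*(-15) + sqrt(-2101 + 2433))*(4848 + 49) = (((9*(1 - 2))*7)*(-15) + sqrt(332))*4897 = (((9*(-1))*7)*(-15) + 2*sqrt(83))*4897 = (-9*7*(-15) + 2*sqrt(83))*4897 = (-63*(-15) + 2*sqrt(83))*4897 = (945 + 2*sqrt(83))*4897 = 4627665 + 9794*sqrt(83)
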